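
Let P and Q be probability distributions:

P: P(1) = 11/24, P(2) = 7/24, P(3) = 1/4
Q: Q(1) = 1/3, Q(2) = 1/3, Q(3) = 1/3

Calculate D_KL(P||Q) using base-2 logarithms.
0.0506 bits

D_KL(P||Q) = Σ P(x) log₂(P(x)/Q(x))

Computing term by term:
  P(1)·log₂(P(1)/Q(1)) = (11/24)·log₂((11/24)/(1/3)) = 0.21057
  P(2)·log₂(P(2)/Q(2)) = (7/24)·log₂((7/24)/(1/3)) = -0.05619
  P(3)·log₂(P(3)/Q(3)) = (1/4)·log₂((1/4)/(1/3)) = -0.10376

D_KL(P||Q) = 0.21057 - 0.05619 - 0.10376 = 0.05062 ≈ 0.0506 bits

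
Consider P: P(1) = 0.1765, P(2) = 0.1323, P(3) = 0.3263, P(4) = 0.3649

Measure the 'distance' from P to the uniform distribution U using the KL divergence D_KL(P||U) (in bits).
0.1144 bits

U(i) = 1/4 for all i

D_KL(P||U) = Σ P(x) log₂(P(x) / (1/4))
           = Σ P(x) log₂(P(x)) + log₂(4)
           = log₂(4) - H(P)

H(P) = -Σ P(x) log₂(P(x)):
  -P(1)·log₂(P(1)) = -(0.1765)·log₂(0.1765) = 0.44165
  -P(2)·log₂(P(2)) = -(0.1323)·log₂(0.1323) = 0.38607
  -P(3)·log₂(P(3)) = -(0.3263)·log₂(0.3263) = 0.52721
  -P(4)·log₂(P(4)) = -(0.3649)·log₂(0.3649) = 0.53072
H(P) = 0.44165 + 0.38607 + 0.52721 + 0.53072 = 1.88565 bits

log₂(4) = 2.00000 bits

D_KL(P||U) = 2.00000 - 1.88565 = 0.11435 ≈ 0.1144 bits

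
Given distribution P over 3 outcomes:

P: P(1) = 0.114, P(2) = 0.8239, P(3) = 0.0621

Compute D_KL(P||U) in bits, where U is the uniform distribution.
0.7486 bits

U(i) = 1/3 for all i

D_KL(P||U) = Σ P(x) log₂(P(x) / (1/3))
           = Σ P(x) log₂(P(x)) + log₂(3)
           = log₂(3) - H(P)

H(P) = -Σ P(x) log₂(P(x)):
  -P(1)·log₂(P(1)) = -(0.114)·log₂(0.114) = 0.35715
  -P(2)·log₂(P(2)) = -(0.8239)·log₂(0.8239) = 0.23025
  -P(3)·log₂(P(3)) = -(0.0621)·log₂(0.0621) = 0.24898
H(P) = 0.35715 + 0.23025 + 0.24898 = 0.83638 bits

log₂(3) = 1.58496 bits

D_KL(P||U) = 1.58496 - 0.83638 = 0.74858 ≈ 0.7486 bits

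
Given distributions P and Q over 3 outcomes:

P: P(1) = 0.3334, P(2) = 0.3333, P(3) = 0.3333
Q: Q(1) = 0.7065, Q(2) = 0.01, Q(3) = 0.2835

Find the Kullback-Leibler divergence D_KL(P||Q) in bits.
1.4027 bits

D_KL(P||Q) = Σ P(x) log₂(P(x)/Q(x))

Computing term by term:
  P(1)·log₂(P(1)/Q(1)) = 0.3334·log₂(0.3334/0.7065) = -0.36122
  P(2)·log₂(P(2)/Q(2)) = 0.3333·log₂(0.3333/0.01) = 1.68608
  P(3)·log₂(P(3)/Q(3)) = 0.3333·log₂(0.3333/0.2835) = 0.07782

D_KL(P||Q) = -0.36122 + 1.68608 + 0.07782 = 1.40268 ≈ 1.4027 bits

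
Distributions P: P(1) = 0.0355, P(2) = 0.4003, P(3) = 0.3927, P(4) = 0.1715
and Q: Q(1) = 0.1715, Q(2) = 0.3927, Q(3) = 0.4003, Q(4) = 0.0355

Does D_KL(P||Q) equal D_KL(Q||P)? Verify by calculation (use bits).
D_KL(P||Q) = 0.3092 bits, D_KL(Q||P) = 0.3092 bits. Yes — for this pair D_KL(P||Q) = D_KL(Q||P).

D_KL(P||Q) = Σ P(x) log₂(P(x)/Q(x))

Computing term by term:
  P(1)·log₂(P(1)/Q(1)) = 0.0355·log₂(0.0355/0.1715) = -0.08067
  P(2)·log₂(P(2)/Q(2)) = 0.4003·log₂(0.4003/0.3927) = 0.01107
  P(3)·log₂(P(3)/Q(3)) = 0.3927·log₂(0.3927/0.4003) = -0.01086
  P(4)·log₂(P(4)/Q(4)) = 0.1715·log₂(0.1715/0.0355) = 0.38970

D_KL(P||Q) = -0.08067 + 0.01107 - 0.01086 + 0.38970 = 0.30924 ≈ 0.3092 bits

D_KL(Q||P) = Σ Q(x) log₂(Q(x)/P(x))

Computing term by term:
  Q(1)·log₂(Q(1)/P(1)) = 0.1715·log₂(0.1715/0.0355) = 0.38970
  Q(2)·log₂(Q(2)/P(2)) = 0.3927·log₂(0.3927/0.4003) = -0.01086
  Q(3)·log₂(Q(3)/P(3)) = 0.4003·log₂(0.4003/0.3927) = 0.01107
  Q(4)·log₂(Q(4)/P(4)) = 0.0355·log₂(0.0355/0.1715) = -0.08067

D_KL(Q||P) = 0.38970 - 0.01086 + 0.01107 - 0.08067 = 0.30924 ≈ 0.3092 bits

These ARE equal here. Q is P with outcomes relabeled (Q(1) = P(4), Q(2) = P(3), Q(3) = P(2), Q(4) = P(1)) by a relabeling that is its own inverse, so the two sums contain exactly the same terms in a different order. This is a special case — KL divergence is not symmetric in general: D_KL(P||Q) ≠ D_KL(Q||P) for most P, Q.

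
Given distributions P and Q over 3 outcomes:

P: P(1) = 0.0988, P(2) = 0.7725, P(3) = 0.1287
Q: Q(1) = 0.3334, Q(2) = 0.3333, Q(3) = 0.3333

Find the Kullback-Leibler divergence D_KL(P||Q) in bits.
0.5868 bits

D_KL(P||Q) = Σ P(x) log₂(P(x)/Q(x))

Computing term by term:
  P(1)·log₂(P(1)/Q(1)) = 0.0988·log₂(0.0988/0.3334) = -0.17336
  P(2)·log₂(P(2)/Q(2)) = 0.7725·log₂(0.7725/0.3333) = 0.93682
  P(3)·log₂(P(3)/Q(3)) = 0.1287·log₂(0.1287/0.3333) = -0.17668

D_KL(P||Q) = -0.17336 + 0.93682 - 0.17668 = 0.58678 ≈ 0.5868 bits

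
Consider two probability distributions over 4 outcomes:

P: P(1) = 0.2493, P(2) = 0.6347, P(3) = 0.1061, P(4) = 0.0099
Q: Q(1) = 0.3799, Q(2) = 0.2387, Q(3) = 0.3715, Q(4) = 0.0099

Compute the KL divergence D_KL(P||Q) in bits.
0.5522 bits

D_KL(P||Q) = Σ P(x) log₂(P(x)/Q(x))

Computing term by term:
  P(1)·log₂(P(1)/Q(1)) = 0.2493·log₂(0.2493/0.3799) = -0.15151
  P(2)·log₂(P(2)/Q(2)) = 0.6347·log₂(0.6347/0.2387) = 0.89548
  P(3)·log₂(P(3)/Q(3)) = 0.1061·log₂(0.1061/0.3715) = -0.19182
  P(4)·log₂(P(4)/Q(4)) = 0.0099·log₂(0.0099/0.0099) = 0.00000

D_KL(P||Q) = -0.15151 + 0.89548 - 0.19182 + 0.00000 = 0.55215 ≈ 0.5522 bits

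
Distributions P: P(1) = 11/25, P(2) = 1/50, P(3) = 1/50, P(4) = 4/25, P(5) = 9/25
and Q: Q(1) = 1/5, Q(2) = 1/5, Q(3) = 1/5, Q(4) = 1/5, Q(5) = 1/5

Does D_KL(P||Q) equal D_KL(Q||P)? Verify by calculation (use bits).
D_KL(P||Q) = 0.6214 bits, D_KL(Q||P) = 0.9961 bits. No — D_KL(P||Q) ≠ D_KL(Q||P) for this pair.

D_KL(P||Q) = Σ P(x) log₂(P(x)/Q(x))

Computing term by term:
  P(1)·log₂(P(1)/Q(1)) = (11/25)·log₂((11/25)/(1/5)) = 0.50050
  P(2)·log₂(P(2)/Q(2)) = (1/50)·log₂((1/50)/(1/5)) = -0.06644
  P(3)·log₂(P(3)/Q(3)) = (1/50)·log₂((1/50)/(1/5)) = -0.06644
  P(4)·log₂(P(4)/Q(4)) = (4/25)·log₂((4/25)/(1/5)) = -0.05151
  P(5)·log₂(P(5)/Q(5)) = (9/25)·log₂((9/25)/(1/5)) = 0.30528

D_KL(P||Q) = 0.50050 - 0.06644 - 0.06644 - 0.05151 + 0.30528 = 0.62139 ≈ 0.6214 bits

D_KL(Q||P) = Σ Q(x) log₂(Q(x)/P(x))

Computing term by term:
  Q(1)·log₂(Q(1)/P(1)) = (1/5)·log₂((1/5)/(11/25)) = -0.22750
  Q(2)·log₂(Q(2)/P(2)) = (1/5)·log₂((1/5)/(1/50)) = 0.66439
  Q(3)·log₂(Q(3)/P(3)) = (1/5)·log₂((1/5)/(1/50)) = 0.66439
  Q(4)·log₂(Q(4)/P(4)) = (1/5)·log₂((1/5)/(4/25)) = 0.06439
  Q(5)·log₂(Q(5)/P(5)) = (1/5)·log₂((1/5)/(9/25)) = -0.16960

D_KL(Q||P) = -0.22750 + 0.66439 + 0.66439 + 0.06439 - 0.16960 = 0.99607 ≈ 0.9961 bits

These are NOT equal (difference: 0.3747 bits). KL divergence is asymmetric: D_KL(P||Q) ≠ D_KL(Q||P) in general.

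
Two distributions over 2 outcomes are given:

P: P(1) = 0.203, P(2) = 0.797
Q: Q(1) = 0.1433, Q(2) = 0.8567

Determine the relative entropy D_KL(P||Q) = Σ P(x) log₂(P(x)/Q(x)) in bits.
0.0189 bits

D_KL(P||Q) = Σ P(x) log₂(P(x)/Q(x))

Computing term by term:
  P(1)·log₂(P(1)/Q(1)) = 0.203·log₂(0.203/0.1433) = 0.10200
  P(2)·log₂(P(2)/Q(2)) = 0.797·log₂(0.797/0.8567) = -0.08306

D_KL(P||Q) = 0.10200 - 0.08306 = 0.01894 ≈ 0.0189 bits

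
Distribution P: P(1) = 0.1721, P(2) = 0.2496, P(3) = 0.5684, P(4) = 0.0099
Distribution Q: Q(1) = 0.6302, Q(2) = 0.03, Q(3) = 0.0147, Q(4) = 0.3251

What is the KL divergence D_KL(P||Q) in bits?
3.3880 bits

D_KL(P||Q) = Σ P(x) log₂(P(x)/Q(x))

Computing term by term:
  P(1)·log₂(P(1)/Q(1)) = 0.1721·log₂(0.1721/0.6302) = -0.32227
  P(2)·log₂(P(2)/Q(2)) = 0.2496·log₂(0.2496/0.03) = 0.76292
  P(3)·log₂(P(3)/Q(3)) = 0.5684·log₂(0.5684/0.0147) = 2.99718
  P(4)·log₂(P(4)/Q(4)) = 0.0099·log₂(0.0099/0.3251) = -0.04987

D_KL(P||Q) = -0.32227 + 0.76292 + 2.99718 - 0.04987 = 3.38796 ≈ 3.3880 bits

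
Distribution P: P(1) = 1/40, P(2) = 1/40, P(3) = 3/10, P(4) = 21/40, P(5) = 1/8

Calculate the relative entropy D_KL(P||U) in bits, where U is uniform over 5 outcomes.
0.6717 bits

U(i) = 1/5 for all i

D_KL(P||U) = Σ P(x) log₂(P(x) / (1/5))
           = Σ P(x) log₂(P(x)) + log₂(5)
           = log₂(5) - H(P)

H(P) = -Σ P(x) log₂(P(x)):
  -P(1)·log₂(P(1)) = -(1/40)·log₂(1/40) = 0.13305
  -P(2)·log₂(P(2)) = -(1/40)·log₂(1/40) = 0.13305
  -P(3)·log₂(P(3)) = -(3/10)·log₂(3/10) = 0.52109
  -P(4)·log₂(P(4)) = -(21/40)·log₂(21/40) = 0.48805
  -P(5)·log₂(P(5)) = -(1/8)·log₂(1/8) = 0.37500
H(P) = 0.13305 + 0.13305 + 0.52109 + 0.48805 + 0.37500 = 1.65024 bits

log₂(5) = 2.32193 bits

D_KL(P||U) = 2.32193 - 1.65024 = 0.67169 ≈ 0.6717 bits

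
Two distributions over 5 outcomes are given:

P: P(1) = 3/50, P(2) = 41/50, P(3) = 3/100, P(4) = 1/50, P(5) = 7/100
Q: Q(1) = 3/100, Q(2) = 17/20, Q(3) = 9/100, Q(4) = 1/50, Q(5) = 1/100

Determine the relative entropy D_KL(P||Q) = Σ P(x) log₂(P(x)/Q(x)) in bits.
0.1665 bits

D_KL(P||Q) = Σ P(x) log₂(P(x)/Q(x))

Computing term by term:
  P(1)·log₂(P(1)/Q(1)) = (3/50)·log₂((3/50)/(3/100)) = 0.06000
  P(2)·log₂(P(2)/Q(2)) = (41/50)·log₂((41/50)/(17/20)) = -0.04251
  P(3)·log₂(P(3)/Q(3)) = (3/100)·log₂((3/100)/(9/100)) = -0.04755
  P(4)·log₂(P(4)/Q(4)) = (1/50)·log₂((1/50)/(1/50)) = 0.00000
  P(5)·log₂(P(5)/Q(5)) = (7/100)·log₂((7/100)/(1/100)) = 0.19651

D_KL(P||Q) = 0.06000 - 0.04251 - 0.04755 + 0.00000 + 0.19651 = 0.16645 ≈ 0.1665 bits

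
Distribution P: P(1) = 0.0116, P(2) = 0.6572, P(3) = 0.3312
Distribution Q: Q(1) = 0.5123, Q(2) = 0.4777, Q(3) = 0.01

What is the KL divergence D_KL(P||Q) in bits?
1.9115 bits

D_KL(P||Q) = Σ P(x) log₂(P(x)/Q(x))

Computing term by term:
  P(1)·log₂(P(1)/Q(1)) = 0.0116·log₂(0.0116/0.5123) = -0.06339
  P(2)·log₂(P(2)/Q(2)) = 0.6572·log₂(0.6572/0.4777) = 0.30246
  P(3)·log₂(P(3)/Q(3)) = 0.3312·log₂(0.3312/0.01) = 1.67244

D_KL(P||Q) = -0.06339 + 0.30246 + 1.67244 = 1.91151 ≈ 1.9115 bits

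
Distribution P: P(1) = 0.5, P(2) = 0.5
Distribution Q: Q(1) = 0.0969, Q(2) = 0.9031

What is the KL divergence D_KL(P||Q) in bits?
0.7572 bits

D_KL(P||Q) = Σ P(x) log₂(P(x)/Q(x))

Computing term by term:
  P(1)·log₂(P(1)/Q(1)) = 0.5·log₂(0.5/0.0969) = 1.18368
  P(2)·log₂(P(2)/Q(2)) = 0.5·log₂(0.5/0.9031) = -0.42648

D_KL(P||Q) = 1.18368 - 0.42648 = 0.75720 ≈ 0.7572 bits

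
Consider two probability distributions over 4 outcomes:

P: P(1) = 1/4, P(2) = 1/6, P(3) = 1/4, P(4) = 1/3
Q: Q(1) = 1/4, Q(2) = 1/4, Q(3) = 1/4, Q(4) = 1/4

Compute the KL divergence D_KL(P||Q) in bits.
0.0409 bits

D_KL(P||Q) = Σ P(x) log₂(P(x)/Q(x))

Computing term by term:
  P(1)·log₂(P(1)/Q(1)) = (1/4)·log₂((1/4)/(1/4)) = 0.00000
  P(2)·log₂(P(2)/Q(2)) = (1/6)·log₂((1/6)/(1/4)) = -0.09749
  P(3)·log₂(P(3)/Q(3)) = (1/4)·log₂((1/4)/(1/4)) = 0.00000
  P(4)·log₂(P(4)/Q(4)) = (1/3)·log₂((1/3)/(1/4)) = 0.13835

D_KL(P||Q) = 0.00000 - 0.09749 + 0.00000 + 0.13835 = 0.04086 ≈ 0.0409 bits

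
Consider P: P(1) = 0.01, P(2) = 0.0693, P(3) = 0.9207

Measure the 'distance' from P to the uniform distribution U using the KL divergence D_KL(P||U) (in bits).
1.1419 bits

U(i) = 1/3 for all i

D_KL(P||U) = Σ P(x) log₂(P(x) / (1/3))
           = Σ P(x) log₂(P(x)) + log₂(3)
           = log₂(3) - H(P)

H(P) = -Σ P(x) log₂(P(x)):
  -P(1)·log₂(P(1)) = -(0.01)·log₂(0.01) = 0.06644
  -P(2)·log₂(P(2)) = -(0.0693)·log₂(0.0693) = 0.26687
  -P(3)·log₂(P(3)) = -(0.9207)·log₂(0.9207) = 0.10974
H(P) = 0.06644 + 0.26687 + 0.10974 = 0.44305 bits

log₂(3) = 1.58496 bits

D_KL(P||U) = 1.58496 - 0.44305 = 1.14191 ≈ 1.1419 bits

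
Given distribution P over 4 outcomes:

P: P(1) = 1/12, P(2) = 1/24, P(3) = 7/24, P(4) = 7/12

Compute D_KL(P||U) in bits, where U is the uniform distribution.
0.5381 bits

U(i) = 1/4 for all i

D_KL(P||U) = Σ P(x) log₂(P(x) / (1/4))
           = Σ P(x) log₂(P(x)) + log₂(4)
           = log₂(4) - H(P)

H(P) = -Σ P(x) log₂(P(x)):
  -P(1)·log₂(P(1)) = -(1/12)·log₂(1/12) = 0.29875
  -P(2)·log₂(P(2)) = -(1/24)·log₂(1/24) = 0.19104
  -P(3)·log₂(P(3)) = -(7/24)·log₂(7/24) = 0.51847
  -P(4)·log₂(P(4)) = -(7/12)·log₂(7/12) = 0.45360
H(P) = 0.29875 + 0.19104 + 0.51847 + 0.45360 = 1.46186 bits

log₂(4) = 2.00000 bits

D_KL(P||U) = 2.00000 - 1.46186 = 0.53814 ≈ 0.5381 bits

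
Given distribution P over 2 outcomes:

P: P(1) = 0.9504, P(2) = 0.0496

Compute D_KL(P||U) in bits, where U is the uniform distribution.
0.7153 bits

U(i) = 1/2 for all i

D_KL(P||U) = Σ P(x) log₂(P(x) / (1/2))
           = Σ P(x) log₂(P(x)) + log₂(2)
           = log₂(2) - H(P)

H(P) = -Σ P(x) log₂(P(x)):
  -P(1)·log₂(P(1)) = -(0.9504)·log₂(0.9504) = 0.06975
  -P(2)·log₂(P(2)) = -(0.0496)·log₂(0.0496) = 0.21494
H(P) = 0.06975 + 0.21494 = 0.28469 bits

log₂(2) = 1.00000 bits

D_KL(P||U) = 1.00000 - 0.28469 = 0.71531 ≈ 0.7153 bits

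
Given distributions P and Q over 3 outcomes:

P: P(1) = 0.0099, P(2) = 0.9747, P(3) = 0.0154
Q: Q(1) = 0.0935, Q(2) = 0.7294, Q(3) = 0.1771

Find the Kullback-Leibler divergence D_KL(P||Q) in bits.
0.3213 bits

D_KL(P||Q) = Σ P(x) log₂(P(x)/Q(x))

Computing term by term:
  P(1)·log₂(P(1)/Q(1)) = 0.0099·log₂(0.0099/0.0935) = -0.03207
  P(2)·log₂(P(2)/Q(2)) = 0.9747·log₂(0.9747/0.7294) = 0.40767
  P(3)·log₂(P(3)/Q(3)) = 0.0154·log₂(0.0154/0.1771) = -0.05426

D_KL(P||Q) = -0.03207 + 0.40767 - 0.05426 = 0.32134 ≈ 0.3213 bits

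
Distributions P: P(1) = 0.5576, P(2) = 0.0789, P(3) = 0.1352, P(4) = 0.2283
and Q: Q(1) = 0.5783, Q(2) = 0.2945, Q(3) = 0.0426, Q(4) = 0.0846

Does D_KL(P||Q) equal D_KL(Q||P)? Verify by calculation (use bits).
D_KL(P||Q) = 0.3730 bits, D_KL(Q||P) = 0.3979 bits. No — D_KL(P||Q) ≠ D_KL(Q||P) for this pair.

D_KL(P||Q) = Σ P(x) log₂(P(x)/Q(x))

Computing term by term:
  P(1)·log₂(P(1)/Q(1)) = 0.5576·log₂(0.5576/0.5783) = -0.02932
  P(2)·log₂(P(2)/Q(2)) = 0.0789·log₂(0.0789/0.2945) = -0.14992
  P(3)·log₂(P(3)/Q(3)) = 0.1352·log₂(0.1352/0.0426) = 0.22527
  P(4)·log₂(P(4)/Q(4)) = 0.2283·log₂(0.2283/0.0846) = 0.32697

D_KL(P||Q) = -0.02932 - 0.14992 + 0.22527 + 0.32697 = 0.37300 ≈ 0.3730 bits

D_KL(Q||P) = Σ Q(x) log₂(Q(x)/P(x))

Computing term by term:
  Q(1)·log₂(Q(1)/P(1)) = 0.5783·log₂(0.5783/0.5576) = 0.03041
  Q(2)·log₂(Q(2)/P(2)) = 0.2945·log₂(0.2945/0.0789) = 0.55960
  Q(3)·log₂(Q(3)/P(3)) = 0.0426·log₂(0.0426/0.1352) = -0.07098
  Q(4)·log₂(Q(4)/P(4)) = 0.0846·log₂(0.0846/0.2283) = -0.12116

D_KL(Q||P) = 0.03041 + 0.55960 - 0.07098 - 0.12116 = 0.39787 ≈ 0.3979 bits

These are NOT equal (difference: 0.0249 bits). KL divergence is asymmetric: D_KL(P||Q) ≠ D_KL(Q||P) in general.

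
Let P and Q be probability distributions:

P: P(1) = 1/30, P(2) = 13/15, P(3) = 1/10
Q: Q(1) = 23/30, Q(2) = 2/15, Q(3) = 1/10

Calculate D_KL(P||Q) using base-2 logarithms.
2.1896 bits

D_KL(P||Q) = Σ P(x) log₂(P(x)/Q(x))

Computing term by term:
  P(1)·log₂(P(1)/Q(1)) = (1/30)·log₂((1/30)/(23/30)) = -0.15079
  P(2)·log₂(P(2)/Q(2)) = (13/15)·log₂((13/15)/(2/15)) = 2.34038
  P(3)·log₂(P(3)/Q(3)) = (1/10)·log₂((1/10)/(1/10)) = 0.00000

D_KL(P||Q) = -0.15079 + 2.34038 + 0.00000 = 2.18959 ≈ 2.1896 bits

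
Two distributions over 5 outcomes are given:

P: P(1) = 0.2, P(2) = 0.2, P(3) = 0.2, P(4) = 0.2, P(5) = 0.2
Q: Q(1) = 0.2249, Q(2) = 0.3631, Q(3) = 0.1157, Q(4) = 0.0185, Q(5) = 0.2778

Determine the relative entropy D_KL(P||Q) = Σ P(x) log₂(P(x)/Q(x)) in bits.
0.5441 bits

D_KL(P||Q) = Σ P(x) log₂(P(x)/Q(x))

Computing term by term:
  P(1)·log₂(P(1)/Q(1)) = 0.2·log₂(0.2/0.2249) = -0.03386
  P(2)·log₂(P(2)/Q(2)) = 0.2·log₂(0.2/0.3631) = -0.17207
  P(3)·log₂(P(3)/Q(3)) = 0.2·log₂(0.2/0.1157) = 0.15792
  P(4)·log₂(P(4)/Q(4)) = 0.2·log₂(0.2/0.0185) = 0.68688
  P(5)·log₂(P(5)/Q(5)) = 0.2·log₂(0.2/0.2778) = -0.09481

D_KL(P||Q) = -0.03386 - 0.17207 + 0.15792 + 0.68688 - 0.09481 = 0.54406 ≈ 0.5441 bits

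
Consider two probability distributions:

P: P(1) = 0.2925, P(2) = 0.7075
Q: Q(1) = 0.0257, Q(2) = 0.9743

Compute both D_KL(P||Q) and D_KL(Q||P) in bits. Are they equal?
D_KL(P||Q) = 0.6997 bits, D_KL(Q||P) = 0.3596 bits. No, they are not equal.

D_KL(P||Q) = Σ P(x) log₂(P(x)/Q(x))

Computing term by term:
  P(1)·log₂(P(1)/Q(1)) = 0.2925·log₂(0.2925/0.0257) = 1.02626
  P(2)·log₂(P(2)/Q(2)) = 0.7075·log₂(0.7075/0.9743) = -0.32661

D_KL(P||Q) = 1.02626 - 0.32661 = 0.69965 ≈ 0.6997 bits

D_KL(Q||P) = Σ Q(x) log₂(Q(x)/P(x))

Computing term by term:
  Q(1)·log₂(Q(1)/P(1)) = 0.0257·log₂(0.0257/0.2925) = -0.09017
  Q(2)·log₂(Q(2)/P(2)) = 0.9743·log₂(0.9743/0.7075) = 0.44977

D_KL(Q||P) = -0.09017 + 0.44977 = 0.35960 ≈ 0.3596 bits

These are NOT equal (difference: 0.3401 bits). KL divergence is asymmetric: D_KL(P||Q) ≠ D_KL(Q||P) in general.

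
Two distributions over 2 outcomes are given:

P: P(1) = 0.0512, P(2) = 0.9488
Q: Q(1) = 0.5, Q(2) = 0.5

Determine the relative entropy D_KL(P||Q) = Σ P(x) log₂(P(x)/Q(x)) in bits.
0.7085 bits

D_KL(P||Q) = Σ P(x) log₂(P(x)/Q(x))

Computing term by term:
  P(1)·log₂(P(1)/Q(1)) = 0.0512·log₂(0.0512/0.5) = -0.16833
  P(2)·log₂(P(2)/Q(2)) = 0.9488·log₂(0.9488/0.5) = 0.87686

D_KL(P||Q) = -0.16833 + 0.87686 = 0.70853 ≈ 0.7085 bits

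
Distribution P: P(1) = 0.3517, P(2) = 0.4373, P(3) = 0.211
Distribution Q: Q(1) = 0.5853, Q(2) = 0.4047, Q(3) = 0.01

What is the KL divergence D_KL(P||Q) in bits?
0.7187 bits

D_KL(P||Q) = Σ P(x) log₂(P(x)/Q(x))

Computing term by term:
  P(1)·log₂(P(1)/Q(1)) = 0.3517·log₂(0.3517/0.5853) = -0.25844
  P(2)·log₂(P(2)/Q(2)) = 0.4373·log₂(0.4373/0.4047) = 0.04888
  P(3)·log₂(P(3)/Q(3)) = 0.211·log₂(0.211/0.01) = 0.92823

D_KL(P||Q) = -0.25844 + 0.04888 + 0.92823 = 0.71867 ≈ 0.7187 bits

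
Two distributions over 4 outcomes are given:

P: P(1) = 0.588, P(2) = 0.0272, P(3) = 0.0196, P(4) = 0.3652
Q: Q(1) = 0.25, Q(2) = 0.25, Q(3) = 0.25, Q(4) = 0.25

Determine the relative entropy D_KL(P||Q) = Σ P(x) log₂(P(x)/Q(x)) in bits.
0.7662 bits

D_KL(P||Q) = Σ P(x) log₂(P(x)/Q(x))

Computing term by term:
  P(1)·log₂(P(1)/Q(1)) = 0.588·log₂(0.588/0.25) = 0.72553
  P(2)·log₂(P(2)/Q(2)) = 0.0272·log₂(0.0272/0.25) = -0.08705
  P(3)·log₂(P(3)/Q(3)) = 0.0196·log₂(0.0196/0.25) = -0.07199
  P(4)·log₂(P(4)/Q(4)) = 0.3652·log₂(0.3652/0.25) = 0.19968

D_KL(P||Q) = 0.72553 - 0.08705 - 0.07199 + 0.19968 = 0.76617 ≈ 0.7662 bits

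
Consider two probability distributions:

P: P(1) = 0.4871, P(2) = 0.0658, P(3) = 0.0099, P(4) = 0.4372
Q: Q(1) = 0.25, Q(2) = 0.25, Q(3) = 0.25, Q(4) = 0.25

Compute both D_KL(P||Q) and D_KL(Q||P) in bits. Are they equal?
D_KL(P||Q) = 0.6484 bits, D_KL(Q||P) = 1.2039 bits. No, they are not equal.

D_KL(P||Q) = Σ P(x) log₂(P(x)/Q(x))

Computing term by term:
  P(1)·log₂(P(1)/Q(1)) = 0.4871·log₂(0.4871/0.25) = 0.46873
  P(2)·log₂(P(2)/Q(2)) = 0.0658·log₂(0.0658/0.25) = -0.12672
  P(3)·log₂(P(3)/Q(3)) = 0.0099·log₂(0.0099/0.25) = -0.04612
  P(4)·log₂(P(4)/Q(4)) = 0.4372·log₂(0.4372/0.25) = 0.35254

D_KL(P||Q) = 0.46873 - 0.12672 - 0.04612 + 0.35254 = 0.64843 ≈ 0.6484 bits

D_KL(Q||P) = Σ Q(x) log₂(Q(x)/P(x))

Computing term by term:
  Q(1)·log₂(Q(1)/P(1)) = 0.25·log₂(0.25/0.4871) = -0.24057
  Q(2)·log₂(Q(2)/P(2)) = 0.25·log₂(0.25/0.0658) = 0.48144
  Q(3)·log₂(Q(3)/P(3)) = 0.25·log₂(0.25/0.0099) = 1.16459
  Q(4)·log₂(Q(4)/P(4)) = 0.25·log₂(0.25/0.4372) = -0.20159

D_KL(Q||P) = -0.24057 + 0.48144 + 1.16459 - 0.20159 = 1.20387 ≈ 1.2039 bits

These are NOT equal (difference: 0.5555 bits). KL divergence is asymmetric: D_KL(P||Q) ≠ D_KL(Q||P) in general.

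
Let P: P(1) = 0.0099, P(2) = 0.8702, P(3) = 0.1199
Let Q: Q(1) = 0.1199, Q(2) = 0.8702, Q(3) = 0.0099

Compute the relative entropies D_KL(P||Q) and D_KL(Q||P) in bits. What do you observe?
D_KL(P||Q) = 0.3958 bits, D_KL(Q||P) = 0.3958 bits. The two directions give the same value here, because Q is a self-inverse relabeling of P; in general KL divergence is asymmetric.

D_KL(P||Q) = Σ P(x) log₂(P(x)/Q(x))

Computing term by term:
  P(1)·log₂(P(1)/Q(1)) = 0.0099·log₂(0.0099/0.1199) = -0.03562
  P(2)·log₂(P(2)/Q(2)) = 0.8702·log₂(0.8702/0.8702) = 0.00000
  P(3)·log₂(P(3)/Q(3)) = 0.1199·log₂(0.1199/0.0099) = 0.43143

D_KL(P||Q) = -0.03562 + 0.00000 + 0.43143 = 0.39581 ≈ 0.3958 bits

D_KL(Q||P) = Σ Q(x) log₂(Q(x)/P(x))

Computing term by term:
  Q(1)·log₂(Q(1)/P(1)) = 0.1199·log₂(0.1199/0.0099) = 0.43143
  Q(2)·log₂(Q(2)/P(2)) = 0.8702·log₂(0.8702/0.8702) = 0.00000
  Q(3)·log₂(Q(3)/P(3)) = 0.0099·log₂(0.0099/0.1199) = -0.03562

D_KL(Q||P) = 0.43143 + 0.00000 - 0.03562 = 0.39581 ≈ 0.3958 bits

These ARE equal here. Q is P with outcomes relabeled (Q(1) = P(3), Q(3) = P(1)) by a relabeling that is its own inverse, so the two sums contain exactly the same terms in a different order. This is a special case — KL divergence is not symmetric in general: D_KL(P||Q) ≠ D_KL(Q||P) for most P, Q.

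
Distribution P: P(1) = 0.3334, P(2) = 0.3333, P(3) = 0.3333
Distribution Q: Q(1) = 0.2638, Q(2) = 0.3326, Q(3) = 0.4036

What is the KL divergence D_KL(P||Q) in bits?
0.0216 bits

D_KL(P||Q) = Σ P(x) log₂(P(x)/Q(x))

Computing term by term:
  P(1)·log₂(P(1)/Q(1)) = 0.3334·log₂(0.3334/0.2638) = 0.11263
  P(2)·log₂(P(2)/Q(2)) = 0.3333·log₂(0.3333/0.3326) = 0.00101
  P(3)·log₂(P(3)/Q(3)) = 0.3333·log₂(0.3333/0.4036) = -0.09203

D_KL(P||Q) = 0.11263 + 0.00101 - 0.09203 = 0.02161 ≈ 0.0216 bits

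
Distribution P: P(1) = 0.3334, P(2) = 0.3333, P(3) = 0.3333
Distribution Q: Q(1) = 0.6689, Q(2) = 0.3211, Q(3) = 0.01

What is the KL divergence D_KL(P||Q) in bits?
1.3691 bits

D_KL(P||Q) = Σ P(x) log₂(P(x)/Q(x))

Computing term by term:
  P(1)·log₂(P(1)/Q(1)) = 0.3334·log₂(0.3334/0.6689) = -0.33491
  P(2)·log₂(P(2)/Q(2)) = 0.3333·log₂(0.3333/0.3211) = 0.01793
  P(3)·log₂(P(3)/Q(3)) = 0.3333·log₂(0.3333/0.01) = 1.68608

D_KL(P||Q) = -0.33491 + 0.01793 + 1.68608 = 1.36910 ≈ 1.3691 bits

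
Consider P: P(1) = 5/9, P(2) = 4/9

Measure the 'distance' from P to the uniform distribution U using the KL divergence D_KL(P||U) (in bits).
0.0089 bits

U(i) = 1/2 for all i

D_KL(P||U) = Σ P(x) log₂(P(x) / (1/2))
           = Σ P(x) log₂(P(x)) + log₂(2)
           = log₂(2) - H(P)

H(P) = -Σ P(x) log₂(P(x)):
  -P(1)·log₂(P(1)) = -(5/9)·log₂(5/9) = 0.47111
  -P(2)·log₂(P(2)) = -(4/9)·log₂(4/9) = 0.51997
H(P) = 0.47111 + 0.51997 = 0.99108 bits

log₂(2) = 1.00000 bits

D_KL(P||U) = 1.00000 - 0.99108 = 0.00892 ≈ 0.0089 bits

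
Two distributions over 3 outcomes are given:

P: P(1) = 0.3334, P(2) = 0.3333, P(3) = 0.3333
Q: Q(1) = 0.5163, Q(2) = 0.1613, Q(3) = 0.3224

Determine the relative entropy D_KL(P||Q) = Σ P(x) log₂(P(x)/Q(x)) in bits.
0.1546 bits

D_KL(P||Q) = Σ P(x) log₂(P(x)/Q(x))

Computing term by term:
  P(1)·log₂(P(1)/Q(1)) = 0.3334·log₂(0.3334/0.5163) = -0.21036
  P(2)·log₂(P(2)/Q(2)) = 0.3333·log₂(0.3333/0.1613) = 0.34899
  P(3)·log₂(P(3)/Q(3)) = 0.3333·log₂(0.3333/0.3224) = 0.01599

D_KL(P||Q) = -0.21036 + 0.34899 + 0.01599 = 0.15462 ≈ 0.1546 bits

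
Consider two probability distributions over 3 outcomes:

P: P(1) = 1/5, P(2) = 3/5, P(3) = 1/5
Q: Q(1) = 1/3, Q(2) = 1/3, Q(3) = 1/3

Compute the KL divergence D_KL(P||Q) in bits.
0.2140 bits

D_KL(P||Q) = Σ P(x) log₂(P(x)/Q(x))

Computing term by term:
  P(1)·log₂(P(1)/Q(1)) = (1/5)·log₂((1/5)/(1/3)) = -0.14739
  P(2)·log₂(P(2)/Q(2)) = (3/5)·log₂((3/5)/(1/3)) = 0.50880
  P(3)·log₂(P(3)/Q(3)) = (1/5)·log₂((1/5)/(1/3)) = -0.14739

D_KL(P||Q) = -0.14739 + 0.50880 - 0.14739 = 0.21402 ≈ 0.2140 bits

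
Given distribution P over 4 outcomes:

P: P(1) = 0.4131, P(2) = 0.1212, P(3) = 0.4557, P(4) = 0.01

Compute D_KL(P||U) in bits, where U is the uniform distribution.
0.5210 bits

U(i) = 1/4 for all i

D_KL(P||U) = Σ P(x) log₂(P(x) / (1/4))
           = Σ P(x) log₂(P(x)) + log₂(4)
           = log₂(4) - H(P)

H(P) = -Σ P(x) log₂(P(x)):
  -P(1)·log₂(P(1)) = -(0.4131)·log₂(0.4131) = 0.52688
  -P(2)·log₂(P(2)) = -(0.1212)·log₂(0.1212) = 0.36900
  -P(3)·log₂(P(3)) = -(0.4557)·log₂(0.4557) = 0.51669
  -P(4)·log₂(P(4)) = -(0.01)·log₂(0.01) = 0.06644
H(P) = 0.52688 + 0.36900 + 0.51669 + 0.06644 = 1.47901 bits

log₂(4) = 2.00000 bits

D_KL(P||U) = 2.00000 - 1.47901 = 0.52099 ≈ 0.5210 bits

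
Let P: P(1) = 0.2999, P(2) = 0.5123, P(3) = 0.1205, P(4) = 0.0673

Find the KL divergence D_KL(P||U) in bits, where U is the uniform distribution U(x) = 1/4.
0.3547 bits

U(i) = 1/4 for all i

D_KL(P||U) = Σ P(x) log₂(P(x) / (1/4))
           = Σ P(x) log₂(P(x)) + log₂(4)
           = log₂(4) - H(P)

H(P) = -Σ P(x) log₂(P(x)):
  -P(1)·log₂(P(1)) = -(0.2999)·log₂(0.2999) = 0.52106
  -P(2)·log₂(P(2)) = -(0.5123)·log₂(0.5123) = 0.49434
  -P(3)·log₂(P(3)) = -(0.1205)·log₂(0.1205) = 0.36787
  -P(4)·log₂(P(4)) = -(0.0673)·log₂(0.0673) = 0.26202
H(P) = 0.52106 + 0.49434 + 0.36787 + 0.26202 = 1.64529 bits

log₂(4) = 2.00000 bits

D_KL(P||U) = 2.00000 - 1.64529 = 0.35471 ≈ 0.3547 bits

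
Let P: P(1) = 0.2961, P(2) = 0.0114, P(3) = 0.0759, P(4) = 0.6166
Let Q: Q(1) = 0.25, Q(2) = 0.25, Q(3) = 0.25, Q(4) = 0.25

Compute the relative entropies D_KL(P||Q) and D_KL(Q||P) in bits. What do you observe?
D_KL(P||Q) = 0.6940 bits, D_KL(Q||P) = 1.1570 bits. The two directions give different values (D_KL(Q||P) exceeds D_KL(P||Q) by 0.4630 bits): KL divergence is asymmetric.

D_KL(P||Q) = Σ P(x) log₂(P(x)/Q(x))

Computing term by term:
  P(1)·log₂(P(1)/Q(1)) = 0.2961·log₂(0.2961/0.25) = 0.07229
  P(2)·log₂(P(2)/Q(2)) = 0.0114·log₂(0.0114/0.25) = -0.05078
  P(3)·log₂(P(3)/Q(3)) = 0.0759·log₂(0.0759/0.25) = -0.13053
  P(4)·log₂(P(4)/Q(4)) = 0.6166·log₂(0.6166/0.25) = 0.80306

D_KL(P||Q) = 0.07229 - 0.05078 - 0.13053 + 0.80306 = 0.69404 ≈ 0.6940 bits

D_KL(Q||P) = Σ Q(x) log₂(Q(x)/P(x))

Computing term by term:
  Q(1)·log₂(Q(1)/P(1)) = 0.25·log₂(0.25/0.2961) = -0.06104
  Q(2)·log₂(Q(2)/P(2)) = 0.25·log₂(0.25/0.0114) = 1.11371
  Q(3)·log₂(Q(3)/P(3)) = 0.25·log₂(0.25/0.0759) = 0.42994
  Q(4)·log₂(Q(4)/P(4)) = 0.25·log₂(0.25/0.6166) = -0.32560

D_KL(Q||P) = -0.06104 + 1.11371 + 0.42994 - 0.32560 = 1.15701 ≈ 1.1570 bits

These are NOT equal (difference: 0.4630 bits). KL divergence is asymmetric: D_KL(P||Q) ≠ D_KL(Q||P) in general.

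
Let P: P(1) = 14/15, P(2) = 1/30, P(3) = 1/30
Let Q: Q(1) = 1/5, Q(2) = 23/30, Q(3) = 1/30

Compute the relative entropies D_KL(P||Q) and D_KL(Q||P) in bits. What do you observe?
D_KL(P||Q) = 1.9234 bits, D_KL(Q||P) = 3.0236 bits. The two directions give different values (D_KL(Q||P) exceeds D_KL(P||Q) by 1.1002 bits): KL divergence is asymmetric.

D_KL(P||Q) = Σ P(x) log₂(P(x)/Q(x))

Computing term by term:
  P(1)·log₂(P(1)/Q(1)) = (14/15)·log₂((14/15)/(1/5)) = 2.07423
  P(2)·log₂(P(2)/Q(2)) = (1/30)·log₂((1/30)/(23/30)) = -0.15079
  P(3)·log₂(P(3)/Q(3)) = (1/30)·log₂((1/30)/(1/30)) = 0.00000

D_KL(P||Q) = 2.07423 - 0.15079 + 0.00000 = 1.92344 ≈ 1.9234 bits

D_KL(Q||P) = Σ Q(x) log₂(Q(x)/P(x))

Computing term by term:
  Q(1)·log₂(Q(1)/P(1)) = (1/5)·log₂((1/5)/(14/15)) = -0.44448
  Q(2)·log₂(Q(2)/P(2)) = (23/30)·log₂((23/30)/(1/30)) = 3.46806
  Q(3)·log₂(Q(3)/P(3)) = (1/30)·log₂((1/30)/(1/30)) = 0.00000

D_KL(Q||P) = -0.44448 + 3.46806 + 0.00000 = 3.02358 ≈ 3.0236 bits

These are NOT equal (difference: 1.1002 bits). KL divergence is asymmetric: D_KL(P||Q) ≠ D_KL(Q||P) in general.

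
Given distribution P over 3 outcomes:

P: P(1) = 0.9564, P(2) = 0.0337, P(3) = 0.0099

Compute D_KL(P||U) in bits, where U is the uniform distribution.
1.2927 bits

U(i) = 1/3 for all i

D_KL(P||U) = Σ P(x) log₂(P(x) / (1/3))
           = Σ P(x) log₂(P(x)) + log₂(3)
           = log₂(3) - H(P)

H(P) = -Σ P(x) log₂(P(x)):
  -P(1)·log₂(P(1)) = -(0.9564)·log₂(0.9564) = 0.06151
  -P(2)·log₂(P(2)) = -(0.0337)·log₂(0.0337) = 0.16483
  -P(3)·log₂(P(3)) = -(0.0099)·log₂(0.0099) = 0.06592
H(P) = 0.06151 + 0.16483 + 0.06592 = 0.29226 bits

log₂(3) = 1.58496 bits

D_KL(P||U) = 1.58496 - 0.29226 = 1.29270 ≈ 1.2927 bits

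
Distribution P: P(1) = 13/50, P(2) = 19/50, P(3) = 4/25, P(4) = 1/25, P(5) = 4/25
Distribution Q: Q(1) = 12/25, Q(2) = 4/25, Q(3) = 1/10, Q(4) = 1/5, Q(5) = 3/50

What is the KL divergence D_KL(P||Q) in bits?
0.4863 bits

D_KL(P||Q) = Σ P(x) log₂(P(x)/Q(x))

Computing term by term:
  P(1)·log₂(P(1)/Q(1)) = (13/50)·log₂((13/50)/(12/25)) = -0.22998
  P(2)·log₂(P(2)/Q(2)) = (19/50)·log₂((19/50)/(4/25)) = 0.47421
  P(3)·log₂(P(3)/Q(3)) = (4/25)·log₂((4/25)/(1/10)) = 0.10849
  P(4)·log₂(P(4)/Q(4)) = (1/25)·log₂((1/25)/(1/5)) = -0.09288
  P(5)·log₂(P(5)/Q(5)) = (4/25)·log₂((4/25)/(3/50)) = 0.22641

D_KL(P||Q) = -0.22998 + 0.47421 + 0.10849 - 0.09288 + 0.22641 = 0.48625 ≈ 0.4863 bits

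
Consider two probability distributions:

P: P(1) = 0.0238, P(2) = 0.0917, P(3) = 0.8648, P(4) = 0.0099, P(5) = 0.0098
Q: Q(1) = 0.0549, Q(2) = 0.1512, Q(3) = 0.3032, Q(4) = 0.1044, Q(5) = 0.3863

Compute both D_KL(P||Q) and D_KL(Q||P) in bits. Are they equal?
D_KL(P||Q) = 1.1272 bits, D_KL(Q||P) = 2.1193 bits. No, they are not equal.

D_KL(P||Q) = Σ P(x) log₂(P(x)/Q(x))

Computing term by term:
  P(1)·log₂(P(1)/Q(1)) = 0.0238·log₂(0.0238/0.0549) = -0.02870
  P(2)·log₂(P(2)/Q(2)) = 0.0917·log₂(0.0917/0.1512) = -0.06616
  P(3)·log₂(P(3)/Q(3)) = 0.8648·log₂(0.8648/0.3032) = 1.30766
  P(4)·log₂(P(4)/Q(4)) = 0.0099·log₂(0.0099/0.1044) = -0.03365
  P(5)·log₂(P(5)/Q(5)) = 0.0098·log₂(0.0098/0.3863) = -0.05195

D_KL(P||Q) = -0.02870 - 0.06616 + 1.30766 - 0.03365 - 0.05195 = 1.12720 ≈ 1.1272 bits

D_KL(Q||P) = Σ Q(x) log₂(Q(x)/P(x))

Computing term by term:
  Q(1)·log₂(Q(1)/P(1)) = 0.0549·log₂(0.0549/0.0238) = 0.06620
  Q(2)·log₂(Q(2)/P(2)) = 0.1512·log₂(0.1512/0.0917) = 0.10909
  Q(3)·log₂(Q(3)/P(3)) = 0.3032·log₂(0.3032/0.8648) = -0.45847
  Q(4)·log₂(Q(4)/P(4)) = 0.1044·log₂(0.1044/0.0099) = 0.35481
  Q(5)·log₂(Q(5)/P(5)) = 0.3863·log₂(0.3863/0.0098) = 2.04770

D_KL(Q||P) = 0.06620 + 0.10909 - 0.45847 + 0.35481 + 2.04770 = 2.11933 ≈ 2.1193 bits

These are NOT equal (difference: 0.9921 bits). KL divergence is asymmetric: D_KL(P||Q) ≠ D_KL(Q||P) in general.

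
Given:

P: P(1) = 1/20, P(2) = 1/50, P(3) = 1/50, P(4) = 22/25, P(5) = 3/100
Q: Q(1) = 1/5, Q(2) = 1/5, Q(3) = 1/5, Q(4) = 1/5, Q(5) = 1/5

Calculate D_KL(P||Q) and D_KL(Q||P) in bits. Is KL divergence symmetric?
D_KL(P||Q) = 1.5660 bits, D_KL(Q||P) = 1.8487 bits. No, KL divergence is not symmetric.

D_KL(P||Q) = Σ P(x) log₂(P(x)/Q(x))

Computing term by term:
  P(1)·log₂(P(1)/Q(1)) = (1/20)·log₂((1/20)/(1/5)) = -0.10000
  P(2)·log₂(P(2)/Q(2)) = (1/50)·log₂((1/50)/(1/5)) = -0.06644
  P(3)·log₂(P(3)/Q(3)) = (1/50)·log₂((1/50)/(1/5)) = -0.06644
  P(4)·log₂(P(4)/Q(4)) = (22/25)·log₂((22/25)/(1/5)) = 1.88100
  P(5)·log₂(P(5)/Q(5)) = (3/100)·log₂((3/100)/(1/5)) = -0.08211

D_KL(P||Q) = -0.10000 - 0.06644 - 0.06644 + 1.88100 - 0.08211 = 1.56601 ≈ 1.5660 bits

D_KL(Q||P) = Σ Q(x) log₂(Q(x)/P(x))

Computing term by term:
  Q(1)·log₂(Q(1)/P(1)) = (1/5)·log₂((1/5)/(1/20)) = 0.40000
  Q(2)·log₂(Q(2)/P(2)) = (1/5)·log₂((1/5)/(1/50)) = 0.66439
  Q(3)·log₂(Q(3)/P(3)) = (1/5)·log₂((1/5)/(1/50)) = 0.66439
  Q(4)·log₂(Q(4)/P(4)) = (1/5)·log₂((1/5)/(22/25)) = -0.42750
  Q(5)·log₂(Q(5)/P(5)) = (1/5)·log₂((1/5)/(3/100)) = 0.54739

D_KL(Q||P) = 0.40000 + 0.66439 + 0.66439 - 0.42750 + 0.54739 = 1.84867 ≈ 1.8487 bits

These are NOT equal (difference: 0.2827 bits). KL divergence is asymmetric: D_KL(P||Q) ≠ D_KL(Q||P) in general.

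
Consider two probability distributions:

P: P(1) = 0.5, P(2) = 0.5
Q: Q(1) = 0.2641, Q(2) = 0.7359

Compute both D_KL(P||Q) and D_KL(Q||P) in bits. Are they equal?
D_KL(P||Q) = 0.1816 bits, D_KL(Q||P) = 0.1671 bits. No, they are not equal.

D_KL(P||Q) = Σ P(x) log₂(P(x)/Q(x))

Computing term by term:
  P(1)·log₂(P(1)/Q(1)) = 0.5·log₂(0.5/0.2641) = 0.46042
  P(2)·log₂(P(2)/Q(2)) = 0.5·log₂(0.5/0.7359) = -0.27879

D_KL(P||Q) = 0.46042 - 0.27879 = 0.18163 ≈ 0.1816 bits

D_KL(Q||P) = Σ Q(x) log₂(Q(x)/P(x))

Computing term by term:
  Q(1)·log₂(Q(1)/P(1)) = 0.2641·log₂(0.2641/0.5) = -0.24319
  Q(2)·log₂(Q(2)/P(2)) = 0.7359·log₂(0.7359/0.5) = 0.41032

D_KL(Q||P) = -0.24319 + 0.41032 = 0.16713 ≈ 0.1671 bits

These are NOT equal (difference: 0.0145 bits). KL divergence is asymmetric: D_KL(P||Q) ≠ D_KL(Q||P) in general.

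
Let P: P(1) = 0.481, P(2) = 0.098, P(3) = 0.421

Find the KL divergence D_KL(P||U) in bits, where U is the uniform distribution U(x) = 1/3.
0.2232 bits

U(i) = 1/3 for all i

D_KL(P||U) = Σ P(x) log₂(P(x) / (1/3))
           = Σ P(x) log₂(P(x)) + log₂(3)
           = log₂(3) - H(P)

H(P) = -Σ P(x) log₂(P(x)):
  -P(1)·log₂(P(1)) = -(0.481)·log₂(0.481) = 0.50788
  -P(2)·log₂(P(2)) = -(0.098)·log₂(0.098) = 0.32841
  -P(3)·log₂(P(3)) = -(0.421)·log₂(0.421) = 0.52545
H(P) = 0.50788 + 0.32841 + 0.52545 = 1.36174 bits

log₂(3) = 1.58496 bits

D_KL(P||U) = 1.58496 - 1.36174 = 0.22322 ≈ 0.2232 bits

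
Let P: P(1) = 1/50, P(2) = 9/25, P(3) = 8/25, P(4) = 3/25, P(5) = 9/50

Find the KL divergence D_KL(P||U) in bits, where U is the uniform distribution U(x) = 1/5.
0.3400 bits

U(i) = 1/5 for all i

D_KL(P||U) = Σ P(x) log₂(P(x) / (1/5))
           = Σ P(x) log₂(P(x)) + log₂(5)
           = log₂(5) - H(P)

H(P) = -Σ P(x) log₂(P(x)):
  -P(1)·log₂(P(1)) = -(1/50)·log₂(1/50) = 0.11288
  -P(2)·log₂(P(2)) = -(9/25)·log₂(9/25) = 0.53062
  -P(3)·log₂(P(3)) = -(8/25)·log₂(8/25) = 0.52603
  -P(4)·log₂(P(4)) = -(3/25)·log₂(3/25) = 0.36707
  -P(5)·log₂(P(5)) = -(9/50)·log₂(9/50) = 0.44531
H(P) = 0.11288 + 0.53062 + 0.52603 + 0.36707 + 0.44531 = 1.98191 bits

log₂(5) = 2.32193 bits

D_KL(P||U) = 2.32193 - 1.98191 = 0.34002 ≈ 0.3400 bits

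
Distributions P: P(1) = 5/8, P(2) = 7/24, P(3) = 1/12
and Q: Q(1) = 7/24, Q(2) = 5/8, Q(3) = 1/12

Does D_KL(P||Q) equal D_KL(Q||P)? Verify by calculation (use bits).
D_KL(P||Q) = 0.3665 bits, D_KL(Q||P) = 0.3665 bits. Yes — for this pair D_KL(P||Q) = D_KL(Q||P).

D_KL(P||Q) = Σ P(x) log₂(P(x)/Q(x))

Computing term by term:
  P(1)·log₂(P(1)/Q(1)) = (5/8)·log₂((5/8)/(7/24)) = 0.68721
  P(2)·log₂(P(2)/Q(2)) = (7/24)·log₂((7/24)/(5/8)) = -0.32070
  P(3)·log₂(P(3)/Q(3)) = (1/12)·log₂((1/12)/(1/12)) = 0.00000

D_KL(P||Q) = 0.68721 - 0.32070 + 0.00000 = 0.36651 ≈ 0.3665 bits

D_KL(Q||P) = Σ Q(x) log₂(Q(x)/P(x))

Computing term by term:
  Q(1)·log₂(Q(1)/P(1)) = (7/24)·log₂((7/24)/(5/8)) = -0.32070
  Q(2)·log₂(Q(2)/P(2)) = (5/8)·log₂((5/8)/(7/24)) = 0.68721
  Q(3)·log₂(Q(3)/P(3)) = (1/12)·log₂((1/12)/(1/12)) = 0.00000

D_KL(Q||P) = -0.32070 + 0.68721 + 0.00000 = 0.36651 ≈ 0.3665 bits

These ARE equal here. Q is P with outcomes relabeled (Q(1) = P(2), Q(2) = P(1)) by a relabeling that is its own inverse, so the two sums contain exactly the same terms in a different order. This is a special case — KL divergence is not symmetric in general: D_KL(P||Q) ≠ D_KL(Q||P) for most P, Q.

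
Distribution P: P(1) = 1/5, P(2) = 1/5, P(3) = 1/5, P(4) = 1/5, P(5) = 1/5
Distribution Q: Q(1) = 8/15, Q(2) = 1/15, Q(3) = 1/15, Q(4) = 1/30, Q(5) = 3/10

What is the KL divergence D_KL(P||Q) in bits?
0.7510 bits

D_KL(P||Q) = Σ P(x) log₂(P(x)/Q(x))

Computing term by term:
  P(1)·log₂(P(1)/Q(1)) = (1/5)·log₂((1/5)/(8/15)) = -0.28301
  P(2)·log₂(P(2)/Q(2)) = (1/5)·log₂((1/5)/(1/15)) = 0.31699
  P(3)·log₂(P(3)/Q(3)) = (1/5)·log₂((1/5)/(1/15)) = 0.31699
  P(4)·log₂(P(4)/Q(4)) = (1/5)·log₂((1/5)/(1/30)) = 0.51699
  P(5)·log₂(P(5)/Q(5)) = (1/5)·log₂((1/5)/(3/10)) = -0.11699

D_KL(P||Q) = -0.28301 + 0.31699 + 0.31699 + 0.51699 - 0.11699 = 0.75097 ≈ 0.7510 bits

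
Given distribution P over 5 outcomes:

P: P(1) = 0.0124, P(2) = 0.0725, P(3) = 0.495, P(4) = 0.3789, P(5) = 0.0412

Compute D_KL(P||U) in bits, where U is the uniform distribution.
0.7467 bits

U(i) = 1/5 for all i

D_KL(P||U) = Σ P(x) log₂(P(x) / (1/5))
           = Σ P(x) log₂(P(x)) + log₂(5)
           = log₂(5) - H(P)

H(P) = -Σ P(x) log₂(P(x)):
  -P(1)·log₂(P(1)) = -(0.0124)·log₂(0.0124) = 0.07854
  -P(2)·log₂(P(2)) = -(0.0725)·log₂(0.0725) = 0.27448
  -P(3)·log₂(P(3)) = -(0.495)·log₂(0.495) = 0.50218
  -P(4)·log₂(P(4)) = -(0.3789)·log₂(0.3789) = 0.53050
  -P(5)·log₂(P(5)) = -(0.0412)·log₂(0.0412) = 0.18957
H(P) = 0.07854 + 0.27448 + 0.50218 + 0.53050 + 0.18957 = 1.57527 bits

log₂(5) = 2.32193 bits

D_KL(P||U) = 2.32193 - 1.57527 = 0.74666 ≈ 0.7467 bits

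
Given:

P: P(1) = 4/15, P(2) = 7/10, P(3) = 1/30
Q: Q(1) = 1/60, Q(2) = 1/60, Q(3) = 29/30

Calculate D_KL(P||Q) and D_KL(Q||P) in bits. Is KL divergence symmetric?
D_KL(P||Q) = 4.6794 bits, D_KL(Q||P) = 4.5395 bits. No, KL divergence is not symmetric.

D_KL(P||Q) = Σ P(x) log₂(P(x)/Q(x))

Computing term by term:
  P(1)·log₂(P(1)/Q(1)) = (4/15)·log₂((4/15)/(1/60)) = 1.06667
  P(2)·log₂(P(2)/Q(2)) = (7/10)·log₂((7/10)/(1/60)) = 3.77462
  P(3)·log₂(P(3)/Q(3)) = (1/30)·log₂((1/30)/(29/30)) = -0.16193

D_KL(P||Q) = 1.06667 + 3.77462 - 0.16193 = 4.67936 ≈ 4.6794 bits

D_KL(Q||P) = Σ Q(x) log₂(Q(x)/P(x))

Computing term by term:
  Q(1)·log₂(Q(1)/P(1)) = (1/60)·log₂((1/60)/(4/15)) = -0.06667
  Q(2)·log₂(Q(2)/P(2)) = (1/60)·log₂((1/60)/(7/10)) = -0.08987
  Q(3)·log₂(Q(3)/P(3)) = (29/30)·log₂((29/30)/(1/30)) = 4.69605

D_KL(Q||P) = -0.06667 - 0.08987 + 4.69605 = 4.53951 ≈ 4.5395 bits

These are NOT equal (difference: 0.1399 bits). KL divergence is asymmetric: D_KL(P||Q) ≠ D_KL(Q||P) in general.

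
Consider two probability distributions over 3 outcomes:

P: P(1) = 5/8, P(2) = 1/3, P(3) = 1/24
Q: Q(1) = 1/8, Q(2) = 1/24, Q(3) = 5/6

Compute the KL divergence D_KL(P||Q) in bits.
2.2711 bits

D_KL(P||Q) = Σ P(x) log₂(P(x)/Q(x))

Computing term by term:
  P(1)·log₂(P(1)/Q(1)) = (5/8)·log₂((5/8)/(1/8)) = 1.45121
  P(2)·log₂(P(2)/Q(2)) = (1/3)·log₂((1/3)/(1/24)) = 1.00000
  P(3)·log₂(P(3)/Q(3)) = (1/24)·log₂((1/24)/(5/6)) = -0.18008

D_KL(P||Q) = 1.45121 + 1.00000 - 0.18008 = 2.27113 ≈ 2.2711 bits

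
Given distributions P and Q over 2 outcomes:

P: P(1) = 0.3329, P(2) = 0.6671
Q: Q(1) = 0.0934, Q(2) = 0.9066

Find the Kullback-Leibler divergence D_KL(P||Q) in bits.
0.3152 bits

D_KL(P||Q) = Σ P(x) log₂(P(x)/Q(x))

Computing term by term:
  P(1)·log₂(P(1)/Q(1)) = 0.3329·log₂(0.3329/0.0934) = 0.61040
  P(2)·log₂(P(2)/Q(2)) = 0.6671·log₂(0.6671/0.9066) = -0.29523

D_KL(P||Q) = 0.61040 - 0.29523 = 0.31517 ≈ 0.3152 bits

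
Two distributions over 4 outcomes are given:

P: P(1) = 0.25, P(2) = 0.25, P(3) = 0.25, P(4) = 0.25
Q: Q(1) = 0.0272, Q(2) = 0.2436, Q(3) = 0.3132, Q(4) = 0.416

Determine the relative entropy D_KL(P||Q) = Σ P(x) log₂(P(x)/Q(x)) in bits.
0.5445 bits

D_KL(P||Q) = Σ P(x) log₂(P(x)/Q(x))

Computing term by term:
  P(1)·log₂(P(1)/Q(1)) = 0.25·log₂(0.25/0.0272) = 0.80006
  P(2)·log₂(P(2)/Q(2)) = 0.25·log₂(0.25/0.2436) = 0.00935
  P(3)·log₂(P(3)/Q(3)) = 0.25·log₂(0.25/0.3132) = -0.08129
  P(4)·log₂(P(4)/Q(4)) = 0.25·log₂(0.25/0.416) = -0.18366

D_KL(P||Q) = 0.80006 + 0.00935 - 0.08129 - 0.18366 = 0.54446 ≈ 0.5445 bits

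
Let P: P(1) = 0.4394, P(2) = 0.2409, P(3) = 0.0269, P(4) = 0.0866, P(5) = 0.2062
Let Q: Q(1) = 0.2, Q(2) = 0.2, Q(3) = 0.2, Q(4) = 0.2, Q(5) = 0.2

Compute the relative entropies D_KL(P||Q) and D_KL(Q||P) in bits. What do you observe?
D_KL(P||Q) = 0.3903 bits, D_KL(Q||P) = 0.5308 bits. The two directions give different values (D_KL(Q||P) exceeds D_KL(P||Q) by 0.1405 bits): KL divergence is asymmetric.

D_KL(P||Q) = Σ P(x) log₂(P(x)/Q(x))

Computing term by term:
  P(1)·log₂(P(1)/Q(1)) = 0.4394·log₂(0.4394/0.2) = 0.49895
  P(2)·log₂(P(2)/Q(2)) = 0.2409·log₂(0.2409/0.2) = 0.06467
  P(3)·log₂(P(3)/Q(3)) = 0.0269·log₂(0.0269/0.2) = -0.07786
  P(4)·log₂(P(4)/Q(4)) = 0.0866·log₂(0.0866/0.2) = -0.10457
  P(5)·log₂(P(5)/Q(5)) = 0.2062·log₂(0.2062/0.2) = 0.00908

D_KL(P||Q) = 0.49895 + 0.06467 - 0.07786 - 0.10457 + 0.00908 = 0.39027 ≈ 0.3903 bits

D_KL(Q||P) = Σ Q(x) log₂(Q(x)/P(x))

Computing term by term:
  Q(1)·log₂(Q(1)/P(1)) = 0.2·log₂(0.2/0.4394) = -0.22711
  Q(2)·log₂(Q(2)/P(2)) = 0.2·log₂(0.2/0.2409) = -0.05369
  Q(3)·log₂(Q(3)/P(3)) = 0.2·log₂(0.2/0.0269) = 0.57886
  Q(4)·log₂(Q(4)/P(4)) = 0.2·log₂(0.2/0.0866) = 0.24151
  Q(5)·log₂(Q(5)/P(5)) = 0.2·log₂(0.2/0.2062) = -0.00881

D_KL(Q||P) = -0.22711 - 0.05369 + 0.57886 + 0.24151 - 0.00881 = 0.53076 ≈ 0.5308 bits

These are NOT equal (difference: 0.1405 bits). KL divergence is asymmetric: D_KL(P||Q) ≠ D_KL(Q||P) in general.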